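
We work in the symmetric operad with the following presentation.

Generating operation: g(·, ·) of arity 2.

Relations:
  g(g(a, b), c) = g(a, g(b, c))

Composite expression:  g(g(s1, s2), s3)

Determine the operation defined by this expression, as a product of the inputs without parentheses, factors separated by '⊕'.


s1 ⊕ s2 ⊕ s3

Under associativity of g, the answer is the s's in reading order.
g(s1, s2) collapses to s1 ⊕ s2
g(g(s1, s2), s3) collapses to s1 ⊕ s2 ⊕ s3


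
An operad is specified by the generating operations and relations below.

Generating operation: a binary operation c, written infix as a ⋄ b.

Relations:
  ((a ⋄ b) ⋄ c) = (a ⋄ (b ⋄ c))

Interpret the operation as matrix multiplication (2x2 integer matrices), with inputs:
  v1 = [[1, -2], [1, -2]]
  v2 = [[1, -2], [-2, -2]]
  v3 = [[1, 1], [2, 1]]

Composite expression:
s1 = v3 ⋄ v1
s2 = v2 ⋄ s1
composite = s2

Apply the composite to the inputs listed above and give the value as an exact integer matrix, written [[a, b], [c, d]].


[[-4, 8], [-10, 20]]

(v3 ⋄ v1) = [[2, -4], [3, -6]]
(v2 ⋄ (v3 ⋄ v1)) = [[-4, 8], [-10, 20]]


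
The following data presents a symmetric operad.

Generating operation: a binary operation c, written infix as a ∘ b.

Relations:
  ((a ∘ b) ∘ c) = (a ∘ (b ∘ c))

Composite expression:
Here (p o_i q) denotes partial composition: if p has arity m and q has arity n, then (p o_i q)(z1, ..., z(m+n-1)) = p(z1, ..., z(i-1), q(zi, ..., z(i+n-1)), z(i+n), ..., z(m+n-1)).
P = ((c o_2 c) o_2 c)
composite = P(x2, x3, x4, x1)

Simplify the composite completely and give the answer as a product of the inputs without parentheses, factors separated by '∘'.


Every regrouping of c is equal, so read the x-inputs in written order.
(x3 ∘ x4) flattens to x3 ∘ x4
((x3 ∘ x4) ∘ x1) flattens to x3 ∘ x4 ∘ x1
(x2 ∘ ((x3 ∘ x4) ∘ x1)) flattens to x2 ∘ x3 ∘ x4 ∘ x1

x2 ∘ x3 ∘ x4 ∘ x1


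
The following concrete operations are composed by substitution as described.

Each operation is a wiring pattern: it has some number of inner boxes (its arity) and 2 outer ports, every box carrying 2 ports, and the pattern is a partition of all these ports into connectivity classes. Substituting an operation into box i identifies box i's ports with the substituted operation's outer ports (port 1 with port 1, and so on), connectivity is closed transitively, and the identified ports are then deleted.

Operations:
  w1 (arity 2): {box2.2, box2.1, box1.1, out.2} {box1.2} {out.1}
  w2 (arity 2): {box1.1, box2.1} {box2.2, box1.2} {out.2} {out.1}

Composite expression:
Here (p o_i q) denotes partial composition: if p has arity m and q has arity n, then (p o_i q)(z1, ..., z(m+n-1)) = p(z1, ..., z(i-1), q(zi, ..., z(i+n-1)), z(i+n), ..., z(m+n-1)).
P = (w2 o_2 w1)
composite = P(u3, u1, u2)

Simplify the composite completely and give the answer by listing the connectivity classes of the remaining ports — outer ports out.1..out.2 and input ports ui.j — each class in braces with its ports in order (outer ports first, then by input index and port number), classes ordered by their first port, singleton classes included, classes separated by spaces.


{out.1} {out.2} {u1.1, u2.1, u2.2, u3.2} {u1.2} {u3.1}

Two ports join when wires chain via w2-identified ports.
composing w1 on (u1, u2), with out.j its own outer ports: {out.1} {out.2, u1.1, u2.1, u2.2} {u1.2}
composing w2 on (u3, u1, u2), with out.j its own outer ports: {out.1} {out.2} {u1.1, u2.1, u2.2, u3.2} {u1.2} {u3.1}


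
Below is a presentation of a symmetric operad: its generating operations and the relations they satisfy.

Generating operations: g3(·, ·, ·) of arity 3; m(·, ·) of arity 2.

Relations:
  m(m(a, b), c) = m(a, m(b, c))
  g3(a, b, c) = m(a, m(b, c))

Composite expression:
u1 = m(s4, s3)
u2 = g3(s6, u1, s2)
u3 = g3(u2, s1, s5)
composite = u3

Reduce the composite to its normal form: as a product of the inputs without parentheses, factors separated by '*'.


s6 * s4 * s3 * s2 * s1 * s5

Under associativity of g3, the answer is the s's in reading order.
m(s4, s3) spells out as s4 * s3
g3(s6, m(s4, s3), s2) spells out as s6 * s4 * s3 * s2
g3(g3(s6, m(s4, s3), s2), s1, s5) spells out as s6 * s4 * s3 * s2 * s1 * s5


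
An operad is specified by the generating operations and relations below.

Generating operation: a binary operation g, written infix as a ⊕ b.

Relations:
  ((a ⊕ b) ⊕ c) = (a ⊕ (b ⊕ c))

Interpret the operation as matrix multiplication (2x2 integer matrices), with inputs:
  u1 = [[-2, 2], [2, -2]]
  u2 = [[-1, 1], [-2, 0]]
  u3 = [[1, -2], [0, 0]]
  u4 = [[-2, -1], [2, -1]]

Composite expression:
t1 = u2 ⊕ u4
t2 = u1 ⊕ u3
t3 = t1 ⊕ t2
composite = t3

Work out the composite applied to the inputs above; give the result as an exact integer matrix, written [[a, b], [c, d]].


[[-8, 16], [-4, 8]]

(u2 ⊕ u4) = [[4, 0], [4, 2]]
(u1 ⊕ u3) = [[-2, 4], [2, -4]]
((u2 ⊕ u4) ⊕ (u1 ⊕ u3)) = [[-8, 16], [-4, 8]]


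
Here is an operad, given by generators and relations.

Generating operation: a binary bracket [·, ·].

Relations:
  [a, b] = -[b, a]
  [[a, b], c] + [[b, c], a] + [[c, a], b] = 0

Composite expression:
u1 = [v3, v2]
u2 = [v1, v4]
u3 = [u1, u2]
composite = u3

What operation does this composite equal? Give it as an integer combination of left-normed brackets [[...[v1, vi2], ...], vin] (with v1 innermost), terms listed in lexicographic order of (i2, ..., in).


Antisymmetry and Jacobi reduce to v1-anchored left-normed brackets.
Composite bracket: [[v3, v2], [v1, v4]]
Applying ab - ba throughout gives 8 signed words (2^3 = 8).
Collect the words opening with v1:
  word v1v4v2v3 has sign +1, contributing +[[[v1, v4], v2], v3]
  word v1v4v3v2 has sign -1, contributing -[[[v1, v4], v3], v2]

[[[v1, v4], v2], v3] - [[[v1, v4], v3], v2]


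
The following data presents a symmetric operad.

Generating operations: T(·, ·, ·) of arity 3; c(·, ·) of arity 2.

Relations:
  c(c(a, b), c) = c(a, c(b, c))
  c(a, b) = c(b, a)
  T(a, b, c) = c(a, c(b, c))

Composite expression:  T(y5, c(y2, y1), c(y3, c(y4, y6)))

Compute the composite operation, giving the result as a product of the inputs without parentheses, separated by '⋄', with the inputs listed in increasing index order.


y1 ⋄ y2 ⋄ y3 ⋄ y4 ⋄ y5 ⋄ y6

Shape and order are irrelevant to T; the y-input set decides.
c(y2, y1) unparenthesizes to y2 ⋄ y1
c(y4, y6) unparenthesizes to y4 ⋄ y6
c(y3, c(y4, y6)) unparenthesizes to y3 ⋄ y4 ⋄ y6
T(y5, c(y2, y1), c(y3, c(y4, y6))) unparenthesizes to y5 ⋄ y2 ⋄ y1 ⋄ y3 ⋄ y4 ⋄ y6
commutativity sorts the factors: y1 ⋄ y2 ⋄ y3 ⋄ y4 ⋄ y5 ⋄ y6


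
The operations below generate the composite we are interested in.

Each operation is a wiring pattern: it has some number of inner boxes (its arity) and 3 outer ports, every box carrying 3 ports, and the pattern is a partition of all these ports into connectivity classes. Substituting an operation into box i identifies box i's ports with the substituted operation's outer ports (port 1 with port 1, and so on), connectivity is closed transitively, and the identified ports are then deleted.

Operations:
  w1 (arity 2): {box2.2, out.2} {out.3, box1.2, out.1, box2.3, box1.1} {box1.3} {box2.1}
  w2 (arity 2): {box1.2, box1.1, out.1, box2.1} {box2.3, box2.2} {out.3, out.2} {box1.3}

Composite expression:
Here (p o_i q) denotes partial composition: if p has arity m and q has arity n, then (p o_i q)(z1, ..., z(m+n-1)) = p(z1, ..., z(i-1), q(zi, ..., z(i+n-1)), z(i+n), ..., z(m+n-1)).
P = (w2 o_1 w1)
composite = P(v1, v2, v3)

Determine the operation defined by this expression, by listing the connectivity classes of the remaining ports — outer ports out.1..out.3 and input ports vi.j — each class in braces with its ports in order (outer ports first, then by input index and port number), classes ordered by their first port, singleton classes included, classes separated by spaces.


{out.1, v1.1, v1.2, v2.2, v2.3, v3.1} {out.2, out.3} {v1.3} {v2.1} {v3.2, v3.3}


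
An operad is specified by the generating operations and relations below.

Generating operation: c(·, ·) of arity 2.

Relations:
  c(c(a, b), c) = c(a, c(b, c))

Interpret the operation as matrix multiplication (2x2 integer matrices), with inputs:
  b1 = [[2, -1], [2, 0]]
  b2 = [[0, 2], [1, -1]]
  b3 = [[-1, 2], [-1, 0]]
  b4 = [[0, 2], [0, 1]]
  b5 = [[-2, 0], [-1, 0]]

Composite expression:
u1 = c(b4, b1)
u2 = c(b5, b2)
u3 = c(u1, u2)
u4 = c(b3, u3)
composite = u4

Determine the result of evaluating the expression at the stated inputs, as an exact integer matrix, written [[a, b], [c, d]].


[[0, 0], [0, 16]]

c(b4, b1) = [[4, 0], [2, 0]]
c(b5, b2) = [[0, -4], [0, -2]]
c(c(b4, b1), c(b5, b2)) = [[0, -16], [0, -8]]
c(b3, c(c(b4, b1), c(b5, b2))) = [[0, 0], [0, 16]]


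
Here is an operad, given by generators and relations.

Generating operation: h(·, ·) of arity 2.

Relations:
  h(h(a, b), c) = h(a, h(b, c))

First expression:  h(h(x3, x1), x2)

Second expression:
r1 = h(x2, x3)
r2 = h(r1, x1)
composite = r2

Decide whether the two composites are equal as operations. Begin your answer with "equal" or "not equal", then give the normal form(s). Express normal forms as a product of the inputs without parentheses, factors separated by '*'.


not equal: they reduce to x3 * x1 * x2 and x2 * x3 * x1

Reducing the first expression gives x3 * x1 * x2
Reducing the second expression gives x2 * x3 * x1
No match — not equal.


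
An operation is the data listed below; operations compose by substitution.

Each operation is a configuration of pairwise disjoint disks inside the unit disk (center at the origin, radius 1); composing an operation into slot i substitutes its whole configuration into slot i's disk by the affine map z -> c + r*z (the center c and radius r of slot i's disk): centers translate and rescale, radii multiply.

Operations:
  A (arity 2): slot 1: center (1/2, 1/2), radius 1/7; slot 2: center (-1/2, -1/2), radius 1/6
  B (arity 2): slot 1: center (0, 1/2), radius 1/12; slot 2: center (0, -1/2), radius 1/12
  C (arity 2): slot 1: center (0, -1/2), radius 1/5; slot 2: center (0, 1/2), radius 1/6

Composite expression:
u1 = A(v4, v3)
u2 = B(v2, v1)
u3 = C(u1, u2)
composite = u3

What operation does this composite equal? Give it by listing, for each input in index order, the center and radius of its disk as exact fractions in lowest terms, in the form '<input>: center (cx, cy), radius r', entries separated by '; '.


v1: center (0, 5/12), radius 1/72; v2: center (0, 7/12), radius 1/72; v3: center (-1/10, -3/5), radius 1/30; v4: center (1/10, -2/5), radius 1/35

Follow each v-input down from C: c' goes to c + r*c', radius to r*r'.
v4 passes through 2 substitutions, ending at center (1/10, -2/5), radius 1/35
v3 passes through 2 substitutions, ending at center (-1/10, -3/5), radius 1/30
v2 passes through 2 substitutions, ending at center (0, 7/12), radius 1/72
v1 passes through 2 substitutions, ending at center (0, 5/12), radius 1/72


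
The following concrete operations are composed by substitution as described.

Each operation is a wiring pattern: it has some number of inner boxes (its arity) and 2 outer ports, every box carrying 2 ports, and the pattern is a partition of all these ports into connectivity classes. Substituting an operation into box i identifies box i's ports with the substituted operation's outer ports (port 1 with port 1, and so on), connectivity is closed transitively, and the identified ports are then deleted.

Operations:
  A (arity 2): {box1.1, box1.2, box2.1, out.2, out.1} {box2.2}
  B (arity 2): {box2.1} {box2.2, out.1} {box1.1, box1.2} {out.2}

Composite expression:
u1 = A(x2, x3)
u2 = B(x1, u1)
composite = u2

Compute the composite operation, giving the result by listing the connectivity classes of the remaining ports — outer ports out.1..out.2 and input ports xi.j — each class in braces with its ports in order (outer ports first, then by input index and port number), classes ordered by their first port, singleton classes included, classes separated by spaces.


{out.1, x2.1, x2.2, x3.1} {out.2} {x1.1, x1.2} {x3.2}


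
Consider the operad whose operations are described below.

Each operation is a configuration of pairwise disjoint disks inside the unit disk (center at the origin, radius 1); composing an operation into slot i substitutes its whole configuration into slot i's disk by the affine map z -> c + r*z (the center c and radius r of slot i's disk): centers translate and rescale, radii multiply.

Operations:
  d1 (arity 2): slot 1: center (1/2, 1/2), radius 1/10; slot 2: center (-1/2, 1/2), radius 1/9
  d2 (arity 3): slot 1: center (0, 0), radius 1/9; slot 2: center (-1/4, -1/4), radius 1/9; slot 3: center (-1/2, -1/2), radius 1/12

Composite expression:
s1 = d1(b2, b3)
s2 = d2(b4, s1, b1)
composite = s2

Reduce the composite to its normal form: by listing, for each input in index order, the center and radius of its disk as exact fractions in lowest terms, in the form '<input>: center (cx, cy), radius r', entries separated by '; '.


b1: center (-1/2, -1/2), radius 1/12; b2: center (-7/36, -7/36), radius 1/90; b3: center (-11/36, -7/36), radius 1/81; b4: center (0, 0), radius 1/9

Each b-disk chains the slot maps above it in d2; radii multiply.
for b4, the 1-step affine chain lands on center (0, 0), radius 1/9
for b2, the 2-step affine chain lands on center (-7/36, -7/36), radius 1/90
for b3, the 2-step affine chain lands on center (-11/36, -7/36), radius 1/81
for b1, the 1-step affine chain lands on center (-1/2, -1/2), radius 1/12


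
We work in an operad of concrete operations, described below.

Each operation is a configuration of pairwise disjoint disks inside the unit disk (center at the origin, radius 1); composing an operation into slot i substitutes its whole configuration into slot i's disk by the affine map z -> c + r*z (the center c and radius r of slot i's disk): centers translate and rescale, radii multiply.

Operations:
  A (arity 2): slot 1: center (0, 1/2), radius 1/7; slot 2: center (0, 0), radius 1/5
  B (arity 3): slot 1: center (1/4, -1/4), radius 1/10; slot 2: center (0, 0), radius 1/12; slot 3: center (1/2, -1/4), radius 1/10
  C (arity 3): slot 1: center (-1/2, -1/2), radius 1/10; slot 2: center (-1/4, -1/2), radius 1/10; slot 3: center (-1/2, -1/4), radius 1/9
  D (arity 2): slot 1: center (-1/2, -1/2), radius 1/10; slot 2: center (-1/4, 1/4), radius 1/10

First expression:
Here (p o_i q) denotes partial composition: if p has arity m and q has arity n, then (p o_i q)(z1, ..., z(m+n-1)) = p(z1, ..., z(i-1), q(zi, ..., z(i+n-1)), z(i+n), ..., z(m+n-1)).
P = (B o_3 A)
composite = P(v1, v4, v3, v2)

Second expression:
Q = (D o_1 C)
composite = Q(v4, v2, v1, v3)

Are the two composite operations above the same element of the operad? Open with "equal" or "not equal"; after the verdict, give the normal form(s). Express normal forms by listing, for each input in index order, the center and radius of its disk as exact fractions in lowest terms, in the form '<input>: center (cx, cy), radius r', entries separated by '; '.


not equal; the first gives v1: center (1/4, -1/4), radius 1/10; v2: center (1/2, -1/4), radius 1/50; v3: center (1/2, -1/5), radius 1/70; v4: center (0, 0), radius 1/12 and the second v1: center (-11/20, -21/40), radius 1/90; v2: center (-21/40, -11/20), radius 1/100; v3: center (-1/4, 1/4), radius 1/10; v4: center (-11/20, -11/20), radius 1/100

The first expression, normalized: v1: center (1/4, -1/4), radius 1/10; v2: center (1/2, -1/4), radius 1/50; v3: center (1/2, -1/5), radius 1/70; v4: center (0, 0), radius 1/12
The second expression, normalized: v1: center (-11/20, -21/40), radius 1/90; v2: center (-21/40, -11/20), radius 1/100; v3: center (-1/4, 1/4), radius 1/10; v4: center (-11/20, -11/20), radius 1/100
The normal forms differ: not equal.


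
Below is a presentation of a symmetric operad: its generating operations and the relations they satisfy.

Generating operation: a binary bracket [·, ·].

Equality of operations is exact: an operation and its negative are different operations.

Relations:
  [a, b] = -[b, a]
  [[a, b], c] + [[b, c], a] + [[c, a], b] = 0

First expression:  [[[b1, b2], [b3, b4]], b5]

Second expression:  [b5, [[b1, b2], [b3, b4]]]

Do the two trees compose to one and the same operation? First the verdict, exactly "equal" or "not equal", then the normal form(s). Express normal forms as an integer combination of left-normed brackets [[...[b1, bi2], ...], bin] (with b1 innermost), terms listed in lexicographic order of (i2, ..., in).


Normal form of the first expression: [[[[b1, b2], b3], b4], b5] - [[[[b1, b2], b4], b3], b5]
Normal form of the second expression: -[[[[b1, b2], b3], b4], b5] + [[[[b1, b2], b4], b3], b5]
Distinct normal forms: not equal.

not equal; first: [[[[b1, b2], b3], b4], b5] - [[[[b1, b2], b4], b3], b5]; second: -[[[[b1, b2], b3], b4], b5] + [[[[b1, b2], b4], b3], b5]


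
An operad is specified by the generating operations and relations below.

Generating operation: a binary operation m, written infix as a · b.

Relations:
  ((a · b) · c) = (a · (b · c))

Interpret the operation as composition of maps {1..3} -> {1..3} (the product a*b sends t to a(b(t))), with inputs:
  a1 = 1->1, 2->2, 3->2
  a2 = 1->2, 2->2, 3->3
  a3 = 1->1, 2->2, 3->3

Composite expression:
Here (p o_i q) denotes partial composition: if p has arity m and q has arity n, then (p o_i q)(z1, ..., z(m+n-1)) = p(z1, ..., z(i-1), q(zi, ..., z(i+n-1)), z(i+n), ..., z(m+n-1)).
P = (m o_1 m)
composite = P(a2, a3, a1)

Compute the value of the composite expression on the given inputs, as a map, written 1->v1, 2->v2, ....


1->2, 2->2, 3->2

(a2 · a3) = 1->2, 2->2, 3->3
((a2 · a3) · a1) = 1->2, 2->2, 3->2


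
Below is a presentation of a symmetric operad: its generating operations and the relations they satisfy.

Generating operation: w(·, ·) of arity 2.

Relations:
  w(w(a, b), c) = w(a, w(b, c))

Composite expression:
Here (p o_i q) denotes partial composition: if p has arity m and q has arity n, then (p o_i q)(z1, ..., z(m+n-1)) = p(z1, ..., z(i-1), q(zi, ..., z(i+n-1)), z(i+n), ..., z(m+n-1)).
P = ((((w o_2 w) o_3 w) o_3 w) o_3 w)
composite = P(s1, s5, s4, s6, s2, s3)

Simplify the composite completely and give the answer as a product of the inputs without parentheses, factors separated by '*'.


The w-tree's shape is irrelevant; the s-reading-order decides.
w(s4, s6) flattens to s4 * s6
w(w(s4, s6), s2) flattens to s4 * s6 * s2
w(w(w(s4, s6), s2), s3) flattens to s4 * s6 * s2 * s3
w(s5, w(w(w(s4, s6), s2), s3)) flattens to s5 * s4 * s6 * s2 * s3
w(s1, w(s5, w(w(w(s4, s6), s2), s3))) flattens to s1 * s5 * s4 * s6 * s2 * s3

s1 * s5 * s4 * s6 * s2 * s3


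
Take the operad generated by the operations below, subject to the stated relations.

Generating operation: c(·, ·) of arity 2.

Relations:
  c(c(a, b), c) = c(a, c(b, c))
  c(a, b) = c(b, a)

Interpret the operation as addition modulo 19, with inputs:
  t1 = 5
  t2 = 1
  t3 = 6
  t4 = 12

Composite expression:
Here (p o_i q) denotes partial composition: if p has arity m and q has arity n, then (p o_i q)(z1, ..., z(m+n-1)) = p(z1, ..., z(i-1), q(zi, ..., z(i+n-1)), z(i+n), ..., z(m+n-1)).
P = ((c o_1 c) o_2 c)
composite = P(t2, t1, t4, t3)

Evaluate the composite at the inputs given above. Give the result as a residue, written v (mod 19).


5 (mod 19)


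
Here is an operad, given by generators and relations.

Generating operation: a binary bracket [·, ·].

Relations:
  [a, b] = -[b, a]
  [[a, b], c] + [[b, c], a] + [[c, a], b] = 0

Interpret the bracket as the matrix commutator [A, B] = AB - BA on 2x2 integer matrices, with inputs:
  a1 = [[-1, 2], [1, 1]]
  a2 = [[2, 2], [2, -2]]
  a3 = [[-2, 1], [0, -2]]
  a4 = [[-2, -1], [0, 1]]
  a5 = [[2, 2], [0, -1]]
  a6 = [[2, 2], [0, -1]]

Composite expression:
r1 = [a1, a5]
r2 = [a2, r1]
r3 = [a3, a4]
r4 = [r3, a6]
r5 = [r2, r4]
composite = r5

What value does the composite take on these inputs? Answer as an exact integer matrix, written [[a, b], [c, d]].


[[-180, -468], [0, 180]]

[a1, a5] = [[-2, -10], [3, 2]]
[a2, [a1, a5]] = [[26, -32], [-20, -26]]
[a3, a4] = [[0, 3], [0, 0]]
[[a3, a4], a6] = [[0, -9], [0, 0]]
[[a2, [a1, a5]], [[a3, a4], a6]] = [[-180, -468], [0, 180]]


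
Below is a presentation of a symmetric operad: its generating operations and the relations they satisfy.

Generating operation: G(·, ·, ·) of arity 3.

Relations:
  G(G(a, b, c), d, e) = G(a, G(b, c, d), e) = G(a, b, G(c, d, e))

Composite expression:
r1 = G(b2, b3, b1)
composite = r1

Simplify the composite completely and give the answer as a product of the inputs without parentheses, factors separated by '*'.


Key point: G is associative — brackets drop, the b-order remains.
G(b2, b3, b1) linearizes to b2 * b3 * b1

b2 * b3 * b1


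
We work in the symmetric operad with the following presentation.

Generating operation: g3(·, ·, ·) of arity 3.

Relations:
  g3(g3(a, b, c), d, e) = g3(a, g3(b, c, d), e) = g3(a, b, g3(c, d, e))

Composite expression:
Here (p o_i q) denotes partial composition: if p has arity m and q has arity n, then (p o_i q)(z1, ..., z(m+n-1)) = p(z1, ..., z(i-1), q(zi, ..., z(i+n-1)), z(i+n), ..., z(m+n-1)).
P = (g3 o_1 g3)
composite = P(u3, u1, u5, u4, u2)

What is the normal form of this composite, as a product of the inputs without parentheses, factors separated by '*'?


The g3-tree's shape is irrelevant; the u-reading-order decides.
g3(u3, u1, u5) linearizes to u3 * u1 * u5
g3(g3(u3, u1, u5), u4, u2) linearizes to u3 * u1 * u5 * u4 * u2

u3 * u1 * u5 * u4 * u2


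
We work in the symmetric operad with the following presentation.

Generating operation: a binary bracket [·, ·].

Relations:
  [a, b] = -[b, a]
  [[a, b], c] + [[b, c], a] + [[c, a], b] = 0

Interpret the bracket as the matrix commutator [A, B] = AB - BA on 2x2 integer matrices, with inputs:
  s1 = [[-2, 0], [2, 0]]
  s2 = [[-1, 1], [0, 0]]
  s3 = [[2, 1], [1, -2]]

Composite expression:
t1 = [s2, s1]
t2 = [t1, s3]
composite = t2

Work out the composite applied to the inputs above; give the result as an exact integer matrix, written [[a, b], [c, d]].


[[0, -4], [4, 0]]

[s2, s1] = [[2, 2], [2, -2]]
[[s2, s1], s3] = [[0, -4], [4, 0]]


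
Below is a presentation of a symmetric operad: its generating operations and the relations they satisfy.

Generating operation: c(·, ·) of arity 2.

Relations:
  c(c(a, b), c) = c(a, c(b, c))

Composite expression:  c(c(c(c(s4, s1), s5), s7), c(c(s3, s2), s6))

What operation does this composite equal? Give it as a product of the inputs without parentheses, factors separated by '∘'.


All parenthesizations of c agree; list the s-inputs left to right.
c(s4, s1) collapses to s4 ∘ s1
c(c(s4, s1), s5) collapses to s4 ∘ s1 ∘ s5
c(c(c(s4, s1), s5), s7) collapses to s4 ∘ s1 ∘ s5 ∘ s7
c(s3, s2) collapses to s3 ∘ s2
c(c(s3, s2), s6) collapses to s3 ∘ s2 ∘ s6
c(c(c(c(s4, s1), s5), s7), c(c(s3, s2), s6)) collapses to s4 ∘ s1 ∘ s5 ∘ s7 ∘ s3 ∘ s2 ∘ s6

s4 ∘ s1 ∘ s5 ∘ s7 ∘ s3 ∘ s2 ∘ s6


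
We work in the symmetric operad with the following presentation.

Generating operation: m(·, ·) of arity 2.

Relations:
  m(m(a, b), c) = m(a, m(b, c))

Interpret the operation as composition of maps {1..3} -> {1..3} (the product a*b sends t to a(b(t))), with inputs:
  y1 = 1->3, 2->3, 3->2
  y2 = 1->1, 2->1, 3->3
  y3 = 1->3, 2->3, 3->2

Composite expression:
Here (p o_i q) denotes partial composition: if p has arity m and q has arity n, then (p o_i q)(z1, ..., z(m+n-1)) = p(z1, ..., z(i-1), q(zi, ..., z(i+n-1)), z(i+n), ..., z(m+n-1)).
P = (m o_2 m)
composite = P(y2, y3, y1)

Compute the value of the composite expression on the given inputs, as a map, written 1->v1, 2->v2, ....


1->1, 2->1, 3->3

m(y3, y1) = 1->2, 2->2, 3->3
m(y2, m(y3, y1)) = 1->1, 2->1, 3->3


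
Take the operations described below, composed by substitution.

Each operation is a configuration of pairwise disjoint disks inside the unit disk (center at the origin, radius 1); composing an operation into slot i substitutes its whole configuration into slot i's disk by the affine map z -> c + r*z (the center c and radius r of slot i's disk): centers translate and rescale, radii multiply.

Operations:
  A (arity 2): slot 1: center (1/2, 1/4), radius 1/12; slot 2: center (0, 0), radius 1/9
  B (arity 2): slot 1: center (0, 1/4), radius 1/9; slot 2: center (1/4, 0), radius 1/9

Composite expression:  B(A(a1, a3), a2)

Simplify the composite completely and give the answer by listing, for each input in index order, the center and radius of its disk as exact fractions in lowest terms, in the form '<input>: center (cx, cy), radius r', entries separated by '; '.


Only the slot chain above each a matters under B; compose those maps.
tracing a1 down its 2-map path: center (1/18, 5/18), radius 1/108
tracing a3 down its 2-map path: center (0, 1/4), radius 1/81
tracing a2 down its 1-map path: center (1/4, 0), radius 1/9

a1: center (1/18, 5/18), radius 1/108; a2: center (1/4, 0), radius 1/9; a3: center (0, 1/4), radius 1/81


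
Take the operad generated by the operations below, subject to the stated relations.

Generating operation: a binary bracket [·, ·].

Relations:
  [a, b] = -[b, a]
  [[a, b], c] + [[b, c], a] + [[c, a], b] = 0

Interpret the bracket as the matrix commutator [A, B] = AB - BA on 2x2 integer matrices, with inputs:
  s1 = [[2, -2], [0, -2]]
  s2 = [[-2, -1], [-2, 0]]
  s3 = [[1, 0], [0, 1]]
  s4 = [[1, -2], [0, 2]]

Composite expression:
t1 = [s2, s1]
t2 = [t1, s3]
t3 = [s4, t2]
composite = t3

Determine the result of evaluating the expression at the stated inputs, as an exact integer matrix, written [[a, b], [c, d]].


[s2, s1] = [[-4, 8], [-8, 4]]
[[s2, s1], s3] = [[0, 0], [0, 0]]
[s4, [[s2, s1], s3]] = [[0, 0], [0, 0]]

[[0, 0], [0, 0]]


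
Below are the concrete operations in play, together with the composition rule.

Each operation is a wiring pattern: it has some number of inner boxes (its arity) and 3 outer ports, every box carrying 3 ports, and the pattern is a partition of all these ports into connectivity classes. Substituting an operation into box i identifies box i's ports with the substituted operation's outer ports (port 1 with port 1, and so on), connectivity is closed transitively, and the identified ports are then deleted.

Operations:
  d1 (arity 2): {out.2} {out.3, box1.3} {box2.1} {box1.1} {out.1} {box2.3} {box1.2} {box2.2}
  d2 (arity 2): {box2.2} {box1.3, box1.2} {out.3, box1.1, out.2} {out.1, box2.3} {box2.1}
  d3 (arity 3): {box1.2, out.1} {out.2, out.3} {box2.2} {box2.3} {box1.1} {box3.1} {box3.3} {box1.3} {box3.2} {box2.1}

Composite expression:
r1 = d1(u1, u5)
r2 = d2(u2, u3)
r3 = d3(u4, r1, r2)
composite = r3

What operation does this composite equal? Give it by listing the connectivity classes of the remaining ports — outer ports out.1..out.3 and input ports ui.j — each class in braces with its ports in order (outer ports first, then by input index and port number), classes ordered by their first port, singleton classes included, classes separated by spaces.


{out.1, u4.2} {out.2, out.3} {u1.1} {u1.2} {u1.3} {u2.1} {u2.2, u2.3} {u3.1} {u3.2} {u3.3} {u4.1} {u4.3} {u5.1} {u5.2} {u5.3}

After gluing at d3, chains via deleted ports link the u-ports.
composing d1 on (u1, u5), with out.j its own outer ports: {out.1} {out.2} {out.3, u1.3} {u1.1} {u1.2} {u5.1} {u5.2} {u5.3}
composing d2 on (u2, u3), with out.j its own outer ports: {out.1, u3.3} {out.2, out.3, u2.1} {u2.2, u2.3} {u3.1} {u3.2}
composing d3 on (u4, u1, u5, u2, u3), with out.j its own outer ports: {out.1, u4.2} {out.2, out.3} {u1.1} {u1.2} {u1.3} {u2.1} {u2.2, u2.3} {u3.1} {u3.2} {u3.3} {u4.1} {u4.3} {u5.1} {u5.2} {u5.3}


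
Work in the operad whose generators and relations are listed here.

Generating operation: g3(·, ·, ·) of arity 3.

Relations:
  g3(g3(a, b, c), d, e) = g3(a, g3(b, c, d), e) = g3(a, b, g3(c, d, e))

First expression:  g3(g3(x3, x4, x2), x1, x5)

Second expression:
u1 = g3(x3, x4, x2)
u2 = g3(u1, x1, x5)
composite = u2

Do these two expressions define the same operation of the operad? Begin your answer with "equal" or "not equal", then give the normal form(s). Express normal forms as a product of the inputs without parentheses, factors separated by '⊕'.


In normal form, the first expression is x3 ⊕ x4 ⊕ x2 ⊕ x1 ⊕ x5
In normal form, the second expression is x3 ⊕ x4 ⊕ x2 ⊕ x1 ⊕ x5
Identical normal forms: equal.

equal: each reduces to x3 ⊕ x4 ⊕ x2 ⊕ x1 ⊕ x5


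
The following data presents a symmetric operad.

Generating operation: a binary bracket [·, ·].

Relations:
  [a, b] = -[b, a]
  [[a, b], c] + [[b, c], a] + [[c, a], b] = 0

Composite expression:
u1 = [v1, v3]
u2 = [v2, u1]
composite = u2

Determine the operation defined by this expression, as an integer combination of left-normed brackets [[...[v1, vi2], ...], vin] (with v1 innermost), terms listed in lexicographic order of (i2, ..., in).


-[[v1, v3], v2]

Left-normed coefficients sit on the v1-initial expansion words.
Composite bracket: [v2, [v1, v3]]
Full expansion: 4 signed words from ab - ba (2^2 = 4).
Only words starting with v1 matter:
  the word v1v3v2 carries sign -1 and contributes -[[v1, v3], v2]


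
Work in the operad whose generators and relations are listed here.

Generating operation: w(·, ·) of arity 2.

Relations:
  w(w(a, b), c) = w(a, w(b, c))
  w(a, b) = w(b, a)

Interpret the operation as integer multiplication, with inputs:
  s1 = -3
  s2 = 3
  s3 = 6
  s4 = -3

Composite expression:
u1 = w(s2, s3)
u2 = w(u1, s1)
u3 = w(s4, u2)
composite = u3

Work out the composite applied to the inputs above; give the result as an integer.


162

w(s2, s3) = 18
w(w(s2, s3), s1) = -54
w(s4, w(w(s2, s3), s1)) = 162


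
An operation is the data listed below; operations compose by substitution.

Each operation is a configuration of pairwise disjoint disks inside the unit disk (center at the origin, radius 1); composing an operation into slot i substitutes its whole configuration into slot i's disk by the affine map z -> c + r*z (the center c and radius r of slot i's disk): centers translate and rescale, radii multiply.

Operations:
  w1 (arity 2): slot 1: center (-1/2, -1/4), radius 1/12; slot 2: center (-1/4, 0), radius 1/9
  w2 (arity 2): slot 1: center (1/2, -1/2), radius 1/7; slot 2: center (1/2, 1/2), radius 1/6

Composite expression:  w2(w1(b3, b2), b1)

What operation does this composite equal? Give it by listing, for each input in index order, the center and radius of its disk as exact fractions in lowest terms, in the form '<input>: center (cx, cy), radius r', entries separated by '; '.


Each b-disk chains the slot maps above it in w2; radii multiply.
input b3: composing its 2 substitution steps yields center (3/7, -15/28), radius 1/84
input b2: composing its 2 substitution steps yields center (13/28, -1/2), radius 1/63
input b1: composing its 1 substitution step yields center (1/2, 1/2), radius 1/6

b1: center (1/2, 1/2), radius 1/6; b2: center (13/28, -1/2), radius 1/63; b3: center (3/7, -15/28), radius 1/84


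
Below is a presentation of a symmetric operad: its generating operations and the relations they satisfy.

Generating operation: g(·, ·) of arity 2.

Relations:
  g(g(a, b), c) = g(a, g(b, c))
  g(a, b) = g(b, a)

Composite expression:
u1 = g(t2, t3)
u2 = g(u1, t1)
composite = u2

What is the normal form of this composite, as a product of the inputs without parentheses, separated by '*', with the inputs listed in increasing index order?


t1 * t2 * t3

With g associative and commutative, the t-input set is all that matters.
g(t2, t3) collapses to t2 * t3
g(g(t2, t3), t1) collapses to t2 * t3 * t1
rearranged into index order: t1 * t2 * t3


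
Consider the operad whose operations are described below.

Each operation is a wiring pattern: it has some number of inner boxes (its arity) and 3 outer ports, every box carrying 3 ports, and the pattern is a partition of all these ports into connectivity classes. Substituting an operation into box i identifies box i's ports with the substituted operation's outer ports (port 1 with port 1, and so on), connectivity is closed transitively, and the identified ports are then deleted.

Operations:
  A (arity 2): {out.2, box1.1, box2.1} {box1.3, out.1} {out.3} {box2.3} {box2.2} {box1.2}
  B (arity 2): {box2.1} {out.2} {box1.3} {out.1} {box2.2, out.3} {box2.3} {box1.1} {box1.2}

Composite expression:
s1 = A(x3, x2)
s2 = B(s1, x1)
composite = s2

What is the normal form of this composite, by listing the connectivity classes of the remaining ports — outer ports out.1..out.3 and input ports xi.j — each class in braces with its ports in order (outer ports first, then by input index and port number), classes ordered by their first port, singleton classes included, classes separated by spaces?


Substituting into B glues patterns; closure does the rest.
stage A: inputs (x3, x2), connectivity {out.1, x3.3} {out.2, x2.1, x3.1} {out.3} {x2.2} {x2.3} {x3.2}, out.j its boundary
stage B: inputs (x3, x2, x1), connectivity {out.1} {out.2} {out.3, x1.2} {x1.1} {x1.3} {x2.1, x3.1} {x2.2} {x2.3} {x3.2} {x3.3}, out.j its boundary

{out.1} {out.2} {out.3, x1.2} {x1.1} {x1.3} {x2.1, x3.1} {x2.2} {x2.3} {x3.2} {x3.3}


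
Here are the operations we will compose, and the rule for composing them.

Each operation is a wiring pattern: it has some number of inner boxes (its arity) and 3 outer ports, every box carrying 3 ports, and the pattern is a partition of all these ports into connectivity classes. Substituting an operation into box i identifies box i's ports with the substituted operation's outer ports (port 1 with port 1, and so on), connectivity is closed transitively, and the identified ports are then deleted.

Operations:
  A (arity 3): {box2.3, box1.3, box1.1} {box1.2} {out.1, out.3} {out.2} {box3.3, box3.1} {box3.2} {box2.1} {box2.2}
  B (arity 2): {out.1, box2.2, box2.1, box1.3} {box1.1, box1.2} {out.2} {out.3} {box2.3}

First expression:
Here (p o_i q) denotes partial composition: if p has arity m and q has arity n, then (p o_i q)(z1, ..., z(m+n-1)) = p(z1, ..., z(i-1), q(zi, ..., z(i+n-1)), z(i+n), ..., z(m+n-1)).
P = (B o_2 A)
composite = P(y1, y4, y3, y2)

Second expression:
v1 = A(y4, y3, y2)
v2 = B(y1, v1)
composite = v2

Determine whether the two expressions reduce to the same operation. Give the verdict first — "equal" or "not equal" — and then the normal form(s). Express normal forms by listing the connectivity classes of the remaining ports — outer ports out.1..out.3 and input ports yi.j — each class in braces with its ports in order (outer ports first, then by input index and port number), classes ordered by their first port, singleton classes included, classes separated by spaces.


equal; the common form is {out.1, y1.3} {out.2} {out.3} {y1.1, y1.2} {y2.1, y2.3} {y2.2} {y3.1} {y3.2} {y3.3, y4.1, y4.3} {y4.2}

Normal form of the first expression: {out.1, y1.3} {out.2} {out.3} {y1.1, y1.2} {y2.1, y2.3} {y2.2} {y3.1} {y3.2} {y3.3, y4.1, y4.3} {y4.2}
Normal form of the second expression: {out.1, y1.3} {out.2} {out.3} {y1.1, y1.2} {y2.1, y2.3} {y2.2} {y3.1} {y3.2} {y3.3, y4.1, y4.3} {y4.2}
Both agree, so they are equal.


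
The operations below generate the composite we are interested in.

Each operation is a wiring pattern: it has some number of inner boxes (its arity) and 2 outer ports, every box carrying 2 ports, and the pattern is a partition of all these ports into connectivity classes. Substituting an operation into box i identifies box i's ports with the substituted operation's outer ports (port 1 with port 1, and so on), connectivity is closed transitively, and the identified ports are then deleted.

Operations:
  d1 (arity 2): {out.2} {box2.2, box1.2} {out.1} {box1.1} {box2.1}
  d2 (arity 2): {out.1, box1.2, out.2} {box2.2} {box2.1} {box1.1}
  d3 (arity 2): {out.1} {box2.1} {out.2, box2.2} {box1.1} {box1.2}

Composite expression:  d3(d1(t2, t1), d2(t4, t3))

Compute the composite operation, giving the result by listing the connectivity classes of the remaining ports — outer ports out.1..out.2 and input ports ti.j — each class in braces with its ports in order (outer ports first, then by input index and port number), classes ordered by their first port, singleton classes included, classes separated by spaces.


{out.1} {out.2, t4.2} {t1.1} {t1.2, t2.2} {t2.1} {t3.1} {t3.2} {t4.1}

Connectivity passes through glued d3-boundaries; trace each wire chain.
composing d1 on (t2, t1), with out.j its own outer ports: {out.1} {out.2} {t1.1} {t1.2, t2.2} {t2.1}
composing d2 on (t4, t3), with out.j its own outer ports: {out.1, out.2, t4.2} {t3.1} {t3.2} {t4.1}
composing d3 on (t2, t1, t4, t3), with out.j its own outer ports: {out.1} {out.2, t4.2} {t1.1} {t1.2, t2.2} {t2.1} {t3.1} {t3.2} {t4.1}


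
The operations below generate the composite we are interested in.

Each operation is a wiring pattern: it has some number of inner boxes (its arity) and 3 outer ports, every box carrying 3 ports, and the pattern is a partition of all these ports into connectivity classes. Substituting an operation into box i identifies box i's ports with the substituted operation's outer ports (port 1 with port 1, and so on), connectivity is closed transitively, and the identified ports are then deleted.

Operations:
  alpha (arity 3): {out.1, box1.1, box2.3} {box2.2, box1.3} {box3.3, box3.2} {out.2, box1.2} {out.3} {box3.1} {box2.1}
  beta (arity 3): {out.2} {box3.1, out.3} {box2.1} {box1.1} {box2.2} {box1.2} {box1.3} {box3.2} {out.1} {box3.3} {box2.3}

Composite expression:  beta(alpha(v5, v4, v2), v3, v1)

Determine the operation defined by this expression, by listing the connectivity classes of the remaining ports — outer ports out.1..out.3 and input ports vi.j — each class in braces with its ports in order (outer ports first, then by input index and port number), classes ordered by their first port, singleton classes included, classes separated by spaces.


{out.1} {out.2} {out.3, v1.1} {v1.2} {v1.3} {v2.1} {v2.2, v2.3} {v3.1} {v3.2} {v3.3} {v4.1} {v4.2, v5.3} {v4.3, v5.1} {v5.2}

Reachability decides: close wires over beta-identified ports.
through alpha, on inputs (v5, v4, v2): {out.1, v4.3, v5.1} {out.2, v5.2} {out.3} {v2.1} {v2.2, v2.3} {v4.1} {v4.2, v5.3} (out.j = stage outer ports)
through beta, on inputs (v5, v4, v2, v3, v1): {out.1} {out.2} {out.3, v1.1} {v1.2} {v1.3} {v2.1} {v2.2, v2.3} {v3.1} {v3.2} {v3.3} {v4.1} {v4.2, v5.3} {v4.3, v5.1} {v5.2} (out.j = stage outer ports)


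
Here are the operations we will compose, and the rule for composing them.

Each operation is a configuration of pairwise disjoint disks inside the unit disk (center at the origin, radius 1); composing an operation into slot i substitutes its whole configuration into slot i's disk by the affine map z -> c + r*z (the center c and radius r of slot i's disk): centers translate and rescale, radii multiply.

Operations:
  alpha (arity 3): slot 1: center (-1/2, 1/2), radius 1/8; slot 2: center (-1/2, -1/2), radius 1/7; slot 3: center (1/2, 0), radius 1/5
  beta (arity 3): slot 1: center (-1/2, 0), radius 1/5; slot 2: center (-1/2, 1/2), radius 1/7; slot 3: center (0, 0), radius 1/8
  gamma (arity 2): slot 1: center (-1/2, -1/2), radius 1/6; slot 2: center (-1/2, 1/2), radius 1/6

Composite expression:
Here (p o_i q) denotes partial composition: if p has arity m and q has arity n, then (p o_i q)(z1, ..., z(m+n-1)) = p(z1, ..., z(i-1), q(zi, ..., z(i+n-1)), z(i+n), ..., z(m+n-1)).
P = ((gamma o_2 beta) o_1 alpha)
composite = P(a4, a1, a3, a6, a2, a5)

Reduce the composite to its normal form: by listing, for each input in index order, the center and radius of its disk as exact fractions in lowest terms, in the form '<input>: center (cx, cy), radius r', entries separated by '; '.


a1: center (-7/12, -7/12), radius 1/42; a2: center (-7/12, 7/12), radius 1/42; a3: center (-5/12, -1/2), radius 1/30; a4: center (-7/12, -5/12), radius 1/48; a5: center (-1/2, 1/2), radius 1/48; a6: center (-7/12, 1/2), radius 1/30

Only the slot chain above each a matters under gamma; compose those maps.
a4: after 2 affine steps, its disk has center (-7/12, -5/12), radius 1/48
a1: after 2 affine steps, its disk has center (-7/12, -7/12), radius 1/42
a3: after 2 affine steps, its disk has center (-5/12, -1/2), radius 1/30
a6: after 2 affine steps, its disk has center (-7/12, 1/2), radius 1/30
a2: after 2 affine steps, its disk has center (-7/12, 7/12), radius 1/42
a5: after 2 affine steps, its disk has center (-1/2, 1/2), radius 1/48
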